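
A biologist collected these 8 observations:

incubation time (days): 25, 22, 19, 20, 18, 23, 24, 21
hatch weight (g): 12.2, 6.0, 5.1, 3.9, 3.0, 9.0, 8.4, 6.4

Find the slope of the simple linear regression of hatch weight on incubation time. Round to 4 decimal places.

1.1405

n = 8, Σx = 172, Σy = 54, Σxy = 1208.9, Σx² = 3740
Sxx = Σx² − (Σx)²/n = 3740 − 3698 = 42
Sxy = Σxy − (Σx)(Σy)/n = 1208.9 − 1161 = 47.9
b = Sxy/Sxx = 47.9/42 = 1.140476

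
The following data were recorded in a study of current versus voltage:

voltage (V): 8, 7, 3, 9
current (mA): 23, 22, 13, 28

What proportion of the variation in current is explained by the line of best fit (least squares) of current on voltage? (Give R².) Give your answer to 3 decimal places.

n = 4, Σx = 27, Σy = 86, Σxy = 629, Σx² = 203, Σy² = 1966
Sxx = Σx² − (Σx)²/n = 203 − 182.25 = 20.75
Sxy = Σxy − (Σx)(Σy)/n = 629 − 580.5 = 48.5
Syy = Σy² − (Σy)²/n = 1966 − 1849 = 117
R² = Sxy²/(Sxx·Syy) = (48.5)²/(20.75·117) = 0.968901

0.969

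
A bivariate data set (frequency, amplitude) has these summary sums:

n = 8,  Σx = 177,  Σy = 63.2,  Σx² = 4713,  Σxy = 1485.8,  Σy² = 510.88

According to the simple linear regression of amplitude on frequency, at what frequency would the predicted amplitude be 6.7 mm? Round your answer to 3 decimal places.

11.196

Sxx = Σx² − (Σx)²/n = 4713 − 3916.125 = 796.875
Sxy = Σxy − (Σx)(Σy)/n = 1485.8 − 1398.3 = 87.5
b = Sxy/Sxx = 87.5/796.875 = 0.109804
a = ȳ − b·x̄ = 7.9 − 0.109804·22.125 = 5.470588
Set a + b·x = 6.7: x = (6.7 − 5.470588) / 0.109804 = 11.196429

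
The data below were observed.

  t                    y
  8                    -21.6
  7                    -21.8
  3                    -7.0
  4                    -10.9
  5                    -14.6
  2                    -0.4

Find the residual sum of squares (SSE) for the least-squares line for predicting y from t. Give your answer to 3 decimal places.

16.195

n = 6, Σx = 29, Σy = -76.3, Σxy = -463.8, Σx² = 167, Σy² = 1322.93
Sxx = Σx² − (Σx)²/n = 167 − 140.166667 = 26.833333
Sxy = Σxy − (Σx)(Σy)/n = -463.8 − (-368.783333) = -95.016667
Syy = Σy² − (Σy)²/n = 1322.93 − 970.281667 = 352.648333
b = Sxy/Sxx = -95.016667/26.833333 = -3.540994
SSE = Syy − b·Sxy = 352.648333 − (-3.540994)·(-95.016667) = 16.194907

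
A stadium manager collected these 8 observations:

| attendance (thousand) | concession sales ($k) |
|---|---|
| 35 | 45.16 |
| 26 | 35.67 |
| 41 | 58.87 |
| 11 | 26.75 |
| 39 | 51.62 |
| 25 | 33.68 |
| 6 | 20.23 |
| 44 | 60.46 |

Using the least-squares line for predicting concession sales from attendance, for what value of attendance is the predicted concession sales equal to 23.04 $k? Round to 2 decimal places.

10.38

n = 8, Σx = 227, Σy = 332.44, Σxy = 10852.74, Σx² = 7821
Sxx = Σx² − (Σx)²/n = 7821 − 6441.125 = 1379.875
Sxy = Σxy − (Σx)(Σy)/n = 10852.74 − 9432.985 = 1419.755
b = Sxy/Sxx = 1419.755/1379.875 = 1.028901
a = ȳ − b·x̄ = 41.555 − 1.028901·28.375 = 12.359929
Set a + b·x = 23.04: x = (23.04 − 12.359929) / 1.028901 = 10.380074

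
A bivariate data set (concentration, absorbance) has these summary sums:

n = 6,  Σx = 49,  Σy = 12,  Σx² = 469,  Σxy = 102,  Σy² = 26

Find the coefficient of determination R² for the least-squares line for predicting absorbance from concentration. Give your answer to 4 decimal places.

Sxx = Σx² − (Σx)²/n = 469 − 400.166667 = 68.833333
Sxy = Σxy − (Σx)(Σy)/n = 102 − 98 = 4
Syy = Σy² − (Σy)²/n = 26 − 24 = 2
R² = Sxy²/(Sxx·Syy) = (4)²/(68.833333·2) = 0.116223

0.1162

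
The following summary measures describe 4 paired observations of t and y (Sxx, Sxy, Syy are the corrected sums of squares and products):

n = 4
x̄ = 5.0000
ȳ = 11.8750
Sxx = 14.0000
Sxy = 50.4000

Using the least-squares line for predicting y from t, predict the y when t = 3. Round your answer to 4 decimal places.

4.6750

b = Sxy/Sxx = 50.4/14 = 3.6
a = ȳ − b·x̄ = 11.875 − 3.6·5 = -6.125
ŷ(3) = a + b·3 = -6.125 + 3.6·3 = 4.675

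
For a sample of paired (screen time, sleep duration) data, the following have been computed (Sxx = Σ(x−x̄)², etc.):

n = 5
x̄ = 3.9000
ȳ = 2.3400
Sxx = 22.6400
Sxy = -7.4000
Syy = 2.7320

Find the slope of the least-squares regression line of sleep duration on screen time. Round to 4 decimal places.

b = Sxy/Sxx = -7.4/22.64 = -0.326855

-0.3269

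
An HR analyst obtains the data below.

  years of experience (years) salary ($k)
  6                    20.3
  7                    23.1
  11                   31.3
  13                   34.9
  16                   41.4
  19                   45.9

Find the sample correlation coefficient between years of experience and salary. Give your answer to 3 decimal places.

n = 6, Σx = 72, Σy = 196.9, Σxy = 2616, Σx² = 992, Σy² = 6964.17
Sxx = Σx² − (Σx)²/n = 992 − 864 = 128
Sxy = Σxy − (Σx)(Σy)/n = 2616 − 2362.8 = 253.2
Syy = Σy² − (Σy)²/n = 6964.17 − 6461.601667 = 502.568333
r = Sxy/√(Sxx·Syy) = 253.2/√(64328.746667) = 253.2/253.631123 = 0.998300

0.998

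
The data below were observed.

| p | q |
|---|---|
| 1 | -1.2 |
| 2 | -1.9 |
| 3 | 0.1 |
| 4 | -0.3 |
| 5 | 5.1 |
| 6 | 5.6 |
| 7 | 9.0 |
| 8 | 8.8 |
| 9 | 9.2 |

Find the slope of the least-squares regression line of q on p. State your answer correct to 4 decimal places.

n = 9, Σx = 45, Σy = 34.4, Σxy = 269.4, Σx² = 285
Sxx = Σx² − (Σx)²/n = 285 − 225 = 60
Sxy = Σxy − (Σx)(Σy)/n = 269.4 − 172 = 97.4
b = Sxy/Sxx = 97.4/60 = 1.623333

1.6233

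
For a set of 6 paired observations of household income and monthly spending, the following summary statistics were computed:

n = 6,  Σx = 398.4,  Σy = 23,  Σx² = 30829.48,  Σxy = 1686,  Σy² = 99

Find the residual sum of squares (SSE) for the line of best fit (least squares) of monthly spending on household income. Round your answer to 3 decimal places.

Sxx = Σx² − (Σx)²/n = 30829.48 − 26453.76 = 4375.72
Sxy = Σxy − (Σx)(Σy)/n = 1686 − 1527.2 = 158.8
Syy = Σy² − (Σy)²/n = 99 − 88.166667 = 10.833333
b = Sxy/Sxx = 158.8/4375.72 = 0.036291
SSE = Syy − b·Sxy = 10.833333 − 0.036291·158.8 = 5.070295

5.070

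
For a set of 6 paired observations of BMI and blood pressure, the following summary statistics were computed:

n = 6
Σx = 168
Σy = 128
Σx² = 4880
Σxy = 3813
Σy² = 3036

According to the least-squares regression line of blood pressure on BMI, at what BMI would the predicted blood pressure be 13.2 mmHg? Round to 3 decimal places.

Sxx = Σx² − (Σx)²/n = 4880 − 4704 = 176
Sxy = Σxy − (Σx)(Σy)/n = 3813 − 3584 = 229
b = Sxy/Sxx = 229/176 = 1.301136
a = ȳ − b·x̄ = 21.333333 − 1.301136·28 = -15.098485
Set a + b·x = 13.2: x = (13.2 − (-15.098485)) / 1.301136 = 21.749054

21.749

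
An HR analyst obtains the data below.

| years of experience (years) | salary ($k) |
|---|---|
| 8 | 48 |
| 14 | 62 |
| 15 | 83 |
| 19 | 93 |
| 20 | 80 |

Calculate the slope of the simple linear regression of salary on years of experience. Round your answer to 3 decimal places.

n = 5, Σx = 76, Σy = 366, Σxy = 5864, Σx² = 1246
Sxx = Σx² − (Σx)²/n = 1246 − 1155.2 = 90.8
Sxy = Σxy − (Σx)(Σy)/n = 5864 − 5563.2 = 300.8
b = Sxy/Sxx = 300.8/90.8 = 3.312775

3.313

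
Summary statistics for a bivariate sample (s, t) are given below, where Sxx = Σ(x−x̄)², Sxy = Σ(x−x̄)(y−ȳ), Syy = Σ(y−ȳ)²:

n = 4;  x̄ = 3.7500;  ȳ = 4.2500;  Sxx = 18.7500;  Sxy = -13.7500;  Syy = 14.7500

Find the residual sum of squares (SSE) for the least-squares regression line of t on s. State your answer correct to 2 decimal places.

4.67

b = Sxy/Sxx = -13.75/18.75 = -0.733333
SSE = Syy − b·Sxy = 14.75 − (-0.733333)·(-13.75) = 4.666667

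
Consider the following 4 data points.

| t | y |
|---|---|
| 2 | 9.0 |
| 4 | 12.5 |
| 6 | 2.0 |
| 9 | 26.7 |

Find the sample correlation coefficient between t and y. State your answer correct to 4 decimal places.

n = 4, Σx = 21, Σy = 50.2, Σxy = 320.3, Σx² = 137, Σy² = 954.14
Sxx = Σx² − (Σx)²/n = 137 − 110.25 = 26.75
Sxy = Σxy − (Σx)(Σy)/n = 320.3 − 263.55 = 56.75
Syy = Σy² − (Σy)²/n = 954.14 − 630.01 = 324.13
r = Sxy/√(Sxx·Syy) = 56.75/√(8670.4775) = 56.75/93.115399 = 0.609459

0.6095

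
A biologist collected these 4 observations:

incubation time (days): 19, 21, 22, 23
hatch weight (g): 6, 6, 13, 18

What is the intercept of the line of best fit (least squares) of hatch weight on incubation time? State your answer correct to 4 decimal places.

n = 4, Σx = 85, Σy = 43, Σxy = 940, Σx² = 1815
Sxx = Σx² − (Σx)²/n = 1815 − 1806.25 = 8.75
Sxy = Σxy − (Σx)(Σy)/n = 940 − 913.75 = 26.25
b = Sxy/Sxx = 26.25/8.75 = 3
a = ȳ − b·x̄ = 10.75 − 3·21.25 = -53

-53.0000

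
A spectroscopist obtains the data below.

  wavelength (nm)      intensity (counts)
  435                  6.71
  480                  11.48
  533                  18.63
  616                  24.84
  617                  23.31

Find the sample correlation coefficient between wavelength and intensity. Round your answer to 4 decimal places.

0.9871

n = 5, Σx = 2681, Σy = 84.97, Σxy = 48042.75, Σx² = 1463859, Σy² = 1684.2731
Sxx = Σx² − (Σx)²/n = 1463859 − 1437552.2 = 26306.8
Sxy = Σxy − (Σx)(Σy)/n = 48042.75 − 45560.914 = 2481.836
Syy = Σy² − (Σy)²/n = 1684.2731 − 1443.98018 = 240.29292
r = Sxy/√(Sxx·Syy) = 2481.836/√(6321337.787856) = 2481.836/2514.227076 = 0.987117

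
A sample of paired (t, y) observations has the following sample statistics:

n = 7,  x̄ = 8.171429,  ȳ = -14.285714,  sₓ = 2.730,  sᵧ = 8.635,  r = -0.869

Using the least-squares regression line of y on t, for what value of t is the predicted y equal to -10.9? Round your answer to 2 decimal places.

b = r · sᵧ/sₓ = -0.869 · 8.635/2.73 = -2.748650
a = ȳ − b·x̄ = -14.285714 − (-2.748650)·8.171429 = 8.174686
Set a + b·x = -10.9: x = (-10.9 − 8.174686) / (-2.748650) = 6.939656

6.94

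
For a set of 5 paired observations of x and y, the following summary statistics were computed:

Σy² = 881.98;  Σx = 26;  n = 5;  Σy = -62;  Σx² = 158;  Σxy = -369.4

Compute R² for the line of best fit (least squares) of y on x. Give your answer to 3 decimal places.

Sxx = Σx² − (Σx)²/n = 158 − 135.2 = 22.8
Sxy = Σxy − (Σx)(Σy)/n = -369.4 − (-322.4) = -47
Syy = Σy² − (Σy)²/n = 881.98 − 768.8 = 113.18
R² = Sxy²/(Sxx·Syy) = (-47)²/(22.8·113.18) = 0.856034

0.856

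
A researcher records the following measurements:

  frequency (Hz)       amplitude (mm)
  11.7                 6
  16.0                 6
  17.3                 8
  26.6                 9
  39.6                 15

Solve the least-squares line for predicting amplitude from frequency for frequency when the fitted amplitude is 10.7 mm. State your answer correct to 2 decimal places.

28.14

n = 5, Σx = 111.2, Σy = 44, Σxy = 1138, Σx² = 2967.9
Sxx = Σx² − (Σx)²/n = 2967.9 − 2473.088 = 494.812
Sxy = Σxy − (Σx)(Σy)/n = 1138 − 978.56 = 159.44
b = Sxy/Sxx = 159.44/494.812 = 0.322223
a = ȳ − b·x̄ = 8.8 − 0.322223·22.24 = 1.633752
Set a + b·x = 10.7: x = (10.7 − 1.633752) / 0.322223 = 28.136530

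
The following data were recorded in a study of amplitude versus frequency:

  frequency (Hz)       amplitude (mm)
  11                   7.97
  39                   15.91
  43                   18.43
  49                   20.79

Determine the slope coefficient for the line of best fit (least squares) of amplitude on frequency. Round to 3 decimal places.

n = 4, Σx = 142, Σy = 63.1, Σxy = 2519.36, Σx² = 5892
Sxx = Σx² − (Σx)²/n = 5892 − 5041 = 851
Sxy = Σxy − (Σx)(Σy)/n = 2519.36 − 2240.05 = 279.31
b = Sxy/Sxx = 279.31/851 = 0.328214

0.328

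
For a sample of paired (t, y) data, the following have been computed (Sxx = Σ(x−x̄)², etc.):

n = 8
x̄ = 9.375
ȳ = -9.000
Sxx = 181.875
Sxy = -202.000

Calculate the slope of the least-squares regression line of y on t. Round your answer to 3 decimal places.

b = Sxy/Sxx = -202/181.875 = -1.110653

-1.111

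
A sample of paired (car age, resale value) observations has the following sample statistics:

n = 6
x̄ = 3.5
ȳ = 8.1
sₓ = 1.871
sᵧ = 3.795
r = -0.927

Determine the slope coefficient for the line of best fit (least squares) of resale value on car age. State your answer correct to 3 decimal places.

-1.880

b = r · sᵧ/sₓ = -0.927 · 3.795/1.871 = -1.880259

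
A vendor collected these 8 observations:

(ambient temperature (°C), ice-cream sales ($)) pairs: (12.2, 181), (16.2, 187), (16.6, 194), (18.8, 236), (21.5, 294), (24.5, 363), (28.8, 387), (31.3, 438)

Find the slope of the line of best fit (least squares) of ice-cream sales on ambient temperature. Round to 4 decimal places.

14.9602

n = 8, Σx = 169.9, Σy = 2280, Σxy = 52964.3, Σx² = 3911.91
Sxx = Σx² − (Σx)²/n = 3911.91 − 3608.25125 = 303.65875
Sxy = Σxy − (Σx)(Σy)/n = 52964.3 − 48421.5 = 4542.8
b = Sxy/Sxx = 4542.8/303.65875 = 14.960214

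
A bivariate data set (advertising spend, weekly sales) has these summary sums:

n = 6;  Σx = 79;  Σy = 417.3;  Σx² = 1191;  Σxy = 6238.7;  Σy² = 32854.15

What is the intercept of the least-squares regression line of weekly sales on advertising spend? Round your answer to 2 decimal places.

4.58

Sxx = Σx² − (Σx)²/n = 1191 − 1040.166667 = 150.833333
Sxy = Σxy − (Σx)(Σy)/n = 6238.7 − 5494.45 = 744.25
b = Sxy/Sxx = 744.25/150.833333 = 4.934254
a = ȳ − b·x̄ = 69.55 − 4.934254·13.166667 = 4.582320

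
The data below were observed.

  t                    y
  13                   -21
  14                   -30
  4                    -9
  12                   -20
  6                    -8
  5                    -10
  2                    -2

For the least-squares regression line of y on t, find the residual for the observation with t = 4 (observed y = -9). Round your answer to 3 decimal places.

-2.348

n = 7, Σx = 56, Σy = -100, Σxy = -1071, Σx² = 590
Sxx = Σx² − (Σx)²/n = 590 − 448 = 142
Sxy = Σxy − (Σx)(Σy)/n = -1071 − (-800) = -271
b = Sxy/Sxx = -271/142 = -1.908451
a = ȳ − b·x̄ = -14.285714 − (-1.908451)·8 = 0.981891
ŷ(4) = 0.981891 + (-1.908451)·4 = -6.651911
residual = y − ŷ = -9 − (-6.651911) = -2.348089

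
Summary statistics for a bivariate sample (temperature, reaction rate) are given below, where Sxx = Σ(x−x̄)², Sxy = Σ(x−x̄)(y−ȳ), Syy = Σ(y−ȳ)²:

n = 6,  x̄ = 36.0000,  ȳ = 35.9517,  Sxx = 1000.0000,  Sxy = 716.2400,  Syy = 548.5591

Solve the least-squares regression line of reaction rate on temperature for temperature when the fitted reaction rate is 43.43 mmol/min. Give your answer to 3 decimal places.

b = Sxy/Sxx = 716.24/1000 = 0.71624
a = ȳ − b·x̄ = 35.9517 − 0.71624·36 = 10.16706
Set a + b·x = 43.43: x = (43.43 − 10.16706) / 0.71624 = 46.441053

46.441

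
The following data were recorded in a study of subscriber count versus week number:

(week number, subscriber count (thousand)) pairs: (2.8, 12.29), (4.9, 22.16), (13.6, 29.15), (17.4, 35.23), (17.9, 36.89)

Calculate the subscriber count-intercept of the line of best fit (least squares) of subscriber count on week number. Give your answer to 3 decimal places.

n = 5, Σx = 56.6, Σy = 135.72, Σxy = 1812.769, Σx² = 839.98
Sxx = Σx² − (Σx)²/n = 839.98 − 640.712 = 199.268
Sxy = Σxy − (Σx)(Σy)/n = 1812.769 − 1536.3504 = 276.4186
b = Sxy/Sxx = 276.4186/199.268 = 1.387170
a = ȳ − b·x̄ = 27.144 − 1.387170·11.32 = 11.441235

11.441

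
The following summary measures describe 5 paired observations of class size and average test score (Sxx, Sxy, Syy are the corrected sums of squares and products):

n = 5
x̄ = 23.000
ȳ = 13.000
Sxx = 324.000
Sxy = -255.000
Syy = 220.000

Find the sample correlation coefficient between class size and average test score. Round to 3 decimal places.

r = Sxy/√(Sxx·Syy) = -255/√(71280) = -255/266.983146 = -0.955116

-0.955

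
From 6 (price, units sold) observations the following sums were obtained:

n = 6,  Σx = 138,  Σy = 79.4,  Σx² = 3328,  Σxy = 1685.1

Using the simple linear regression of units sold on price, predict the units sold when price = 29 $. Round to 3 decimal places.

Sxx = Σx² − (Σx)²/n = 3328 − 3174 = 154
Sxy = Σxy − (Σx)(Σy)/n = 1685.1 − 1826.2 = -141.1
b = Sxy/Sxx = -141.1/154 = -0.916234
a = ȳ − b·x̄ = 13.233333 − (-0.916234)·23 = 34.306710
ŷ(29) = a + b·29 = 34.306710 + (-0.916234)·29 = 7.735931

7.736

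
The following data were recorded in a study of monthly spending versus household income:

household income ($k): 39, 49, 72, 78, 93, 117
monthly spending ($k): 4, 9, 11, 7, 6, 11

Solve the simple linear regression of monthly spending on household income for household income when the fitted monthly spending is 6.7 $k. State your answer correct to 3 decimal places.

n = 6, Σx = 448, Σy = 48, Σxy = 3780, Σx² = 37528
Sxx = Σx² − (Σx)²/n = 37528 − 33450.666667 = 4077.333333
Sxy = Σxy − (Σx)(Σy)/n = 3780 − 3584 = 196
b = Sxy/Sxx = 196/4077.333333 = 0.048071
a = ȳ − b·x̄ = 8 − 0.048071·74.666667 = 4.410726
Set a + b·x = 6.7: x = (6.7 − 4.410726) / 0.048071 = 47.623129

47.623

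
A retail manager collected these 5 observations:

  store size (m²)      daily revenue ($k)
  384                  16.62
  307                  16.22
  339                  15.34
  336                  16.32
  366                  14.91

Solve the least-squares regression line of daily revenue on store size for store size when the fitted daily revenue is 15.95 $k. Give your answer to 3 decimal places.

300.138

n = 5, Σx = 1732, Σy = 79.41, Σxy = 27502.46, Σx² = 603478
Sxx = Σx² − (Σx)²/n = 603478 − 599964.8 = 3513.2
Sxy = Σxy − (Σx)(Σy)/n = 27502.46 − 27507.624 = -5.164
b = Sxy/Sxx = -5.164/3513.2 = -0.001470
a = ȳ − b·x̄ = 15.882 − (-0.001470)·346.4 = 16.391168
Set a + b·x = 15.95: x = (15.95 − 16.391168) / (-0.001470) = 300.137878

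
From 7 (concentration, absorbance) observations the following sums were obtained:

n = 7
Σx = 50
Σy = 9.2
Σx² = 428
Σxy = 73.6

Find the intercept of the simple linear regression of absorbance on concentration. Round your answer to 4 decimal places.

Sxx = Σx² − (Σx)²/n = 428 − 357.142857 = 70.857143
Sxy = Σxy − (Σx)(Σy)/n = 73.6 − 65.714286 = 7.885714
b = Sxy/Sxx = 7.885714/70.857143 = 0.111290
a = ȳ − b·x̄ = 1.314286 − 0.111290·7.142857 = 0.519355

0.5194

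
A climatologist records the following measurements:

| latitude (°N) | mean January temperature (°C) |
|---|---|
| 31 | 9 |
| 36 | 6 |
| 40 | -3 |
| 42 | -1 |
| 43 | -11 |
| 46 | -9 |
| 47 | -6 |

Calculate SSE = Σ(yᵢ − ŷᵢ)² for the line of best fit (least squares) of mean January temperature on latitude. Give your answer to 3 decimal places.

67.726

n = 7, Σx = 285, Σy = -15, Σxy = -836, Σx² = 11795, Σy² = 365
Sxx = Σx² − (Σx)²/n = 11795 − 11603.571429 = 191.428571
Sxy = Σxy − (Σx)(Σy)/n = -836 − (-610.714286) = -225.285714
Syy = Σy² − (Σy)²/n = 365 − 32.142857 = 332.857143
b = Sxy/Sxx = -225.285714/191.428571 = -1.176866
SSE = Syy − b·Sxy = 332.857143 − (-1.176866)·(-225.285714) = 67.726119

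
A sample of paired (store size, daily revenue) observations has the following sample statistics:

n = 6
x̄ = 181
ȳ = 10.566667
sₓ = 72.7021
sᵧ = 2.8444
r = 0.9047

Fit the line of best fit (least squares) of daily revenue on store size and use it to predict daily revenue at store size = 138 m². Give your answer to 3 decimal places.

9.045

b = r · sᵧ/sₓ = 0.9047 · 2.8444/72.7021 = 0.035396
a = ȳ − b·x̄ = 10.566667 − 0.035396·181 = 4.160078
ŷ(138) = a + b·138 = 4.160078 + 0.035396·138 = 9.044660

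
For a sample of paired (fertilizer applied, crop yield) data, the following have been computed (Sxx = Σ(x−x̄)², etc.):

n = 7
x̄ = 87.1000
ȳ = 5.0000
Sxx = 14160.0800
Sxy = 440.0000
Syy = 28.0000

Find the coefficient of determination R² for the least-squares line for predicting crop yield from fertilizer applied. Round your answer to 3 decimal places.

R² = Sxy²/(Sxx·Syy) = (440)²/(14160.08·28) = 0.488294

0.488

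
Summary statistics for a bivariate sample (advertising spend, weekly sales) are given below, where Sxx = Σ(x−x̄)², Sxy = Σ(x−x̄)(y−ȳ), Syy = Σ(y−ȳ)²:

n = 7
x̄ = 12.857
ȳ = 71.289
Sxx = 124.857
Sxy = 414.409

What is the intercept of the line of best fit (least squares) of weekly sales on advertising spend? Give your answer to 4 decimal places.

28.6157

b = Sxy/Sxx = 414.409/124.857 = 3.319069
a = ȳ − b·x̄ = 71.289 − 3.319069·12.857 = 28.615730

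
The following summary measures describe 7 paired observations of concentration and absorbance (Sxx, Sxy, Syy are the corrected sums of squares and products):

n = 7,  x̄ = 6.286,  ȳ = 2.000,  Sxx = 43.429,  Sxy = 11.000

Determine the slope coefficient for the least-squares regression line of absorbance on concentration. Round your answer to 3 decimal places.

0.253

b = Sxy/Sxx = 11/43.429 = 0.253287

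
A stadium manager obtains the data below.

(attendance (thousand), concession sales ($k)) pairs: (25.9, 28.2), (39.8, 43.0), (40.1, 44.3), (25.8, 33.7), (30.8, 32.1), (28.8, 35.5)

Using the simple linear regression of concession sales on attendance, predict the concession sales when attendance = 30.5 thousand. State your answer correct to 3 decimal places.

n = 6, Σx = 191.2, Σy = 216.8, Σxy = 7098.75, Σx² = 6306.58
Sxx = Σx² − (Σx)²/n = 6306.58 − 6092.906667 = 213.673333
Sxy = Σxy − (Σx)(Σy)/n = 7098.75 − 6908.693333 = 190.056667
b = Sxy/Sxx = 190.056667/213.673333 = 0.889473
a = ȳ − b·x̄ = 36.133333 − 0.889473·31.866667 = 7.788793
ŷ(30.5) = a + b·30.5 = 7.788793 + 0.889473·30.5 = 34.917720

34.918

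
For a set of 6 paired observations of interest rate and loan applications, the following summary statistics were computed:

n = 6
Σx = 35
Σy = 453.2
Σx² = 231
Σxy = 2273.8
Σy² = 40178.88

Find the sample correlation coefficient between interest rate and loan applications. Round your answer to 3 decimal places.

Sxx = Σx² − (Σx)²/n = 231 − 204.166667 = 26.833333
Sxy = Σxy − (Σx)(Σy)/n = 2273.8 − 2643.666667 = -369.866667
Syy = Σy² − (Σy)²/n = 40178.88 − 34231.706667 = 5947.173333
r = Sxy/√(Sxx·Syy) = -369.866667/√(159582.484444) = -369.866667/399.477765 = -0.925875

-0.926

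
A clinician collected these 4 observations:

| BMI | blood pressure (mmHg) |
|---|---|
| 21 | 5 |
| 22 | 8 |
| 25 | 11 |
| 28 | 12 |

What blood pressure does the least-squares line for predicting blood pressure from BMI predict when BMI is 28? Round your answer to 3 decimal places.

n = 4, Σx = 96, Σy = 36, Σxy = 892, Σx² = 2334
Sxx = Σx² − (Σx)²/n = 2334 − 2304 = 30
Sxy = Σxy − (Σx)(Σy)/n = 892 − 864 = 28
b = Sxy/Sxx = 28/30 = 0.933333
a = ȳ − b·x̄ = 9 − 0.933333·24 = -13.4
ŷ(28) = a + b·28 = -13.4 + 0.933333·28 = 12.733333

12.733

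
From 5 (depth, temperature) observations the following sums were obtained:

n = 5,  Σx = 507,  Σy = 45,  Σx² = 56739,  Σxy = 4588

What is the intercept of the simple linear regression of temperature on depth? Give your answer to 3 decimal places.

8.524

Sxx = Σx² − (Σx)²/n = 56739 − 51409.8 = 5329.2
Sxy = Σxy − (Σx)(Σy)/n = 4588 − 4563 = 25
b = Sxy/Sxx = 25/5329.2 = 0.004691
a = ȳ − b·x̄ = 9 − 0.004691·101.4 = 8.524319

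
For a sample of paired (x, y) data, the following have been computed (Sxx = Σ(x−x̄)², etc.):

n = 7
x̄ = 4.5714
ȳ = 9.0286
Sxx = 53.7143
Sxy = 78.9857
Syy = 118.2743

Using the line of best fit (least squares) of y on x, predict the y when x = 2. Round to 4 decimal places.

5.2474

b = Sxy/Sxx = 78.9857/53.7143 = 1.470478
a = ȳ − b·x̄ = 9.0286 − 1.470478·4.5714 = 2.306457
ŷ(2) = a + b·2 = 2.306457 + 1.470478·2 = 5.247413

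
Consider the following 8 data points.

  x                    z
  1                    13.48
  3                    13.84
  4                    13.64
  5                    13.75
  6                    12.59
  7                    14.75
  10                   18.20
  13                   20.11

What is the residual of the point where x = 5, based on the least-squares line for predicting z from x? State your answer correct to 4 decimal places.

n = 8, Σx = 49, Σy = 120.36, Σxy = 800.53, Σx² = 405
Sxx = Σx² − (Σx)²/n = 405 − 300.125 = 104.875
Sxy = Σxy − (Σx)(Σy)/n = 800.53 − 737.205 = 63.325
b = Sxy/Sxx = 63.325/104.875 = 0.603814
a = ȳ − b·x̄ = 15.045 − 0.603814·6.125 = 11.346639
ŷ(5) = 11.346639 + 0.603814·5 = 14.365709
residual = y − ŷ = 13.75 − 14.365709 = -0.615709

-0.6157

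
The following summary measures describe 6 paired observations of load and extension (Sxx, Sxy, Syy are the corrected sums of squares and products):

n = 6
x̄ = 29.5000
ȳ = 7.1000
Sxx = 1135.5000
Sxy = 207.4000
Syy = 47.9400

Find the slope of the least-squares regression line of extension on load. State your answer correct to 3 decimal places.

0.183

b = Sxy/Sxx = 207.4/1135.5 = 0.182651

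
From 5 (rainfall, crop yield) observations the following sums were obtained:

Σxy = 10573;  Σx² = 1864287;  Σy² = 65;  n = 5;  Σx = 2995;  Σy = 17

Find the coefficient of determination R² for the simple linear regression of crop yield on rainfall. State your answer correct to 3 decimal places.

0.301

Sxx = Σx² − (Σx)²/n = 1864287 − 1794005 = 70282
Sxy = Σxy − (Σx)(Σy)/n = 10573 − 10183 = 390
Syy = Σy² − (Σy)²/n = 65 − 57.8 = 7.2
R² = Sxy²/(Sxx·Syy) = (390)²/(70282·7.2) = 0.300575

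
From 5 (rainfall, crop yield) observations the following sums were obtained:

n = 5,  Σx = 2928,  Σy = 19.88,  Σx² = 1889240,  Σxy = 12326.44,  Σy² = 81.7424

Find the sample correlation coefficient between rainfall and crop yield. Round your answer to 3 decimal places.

0.997

Sxx = Σx² − (Σx)²/n = 1889240 − 1714636.8 = 174603.2
Sxy = Σxy − (Σx)(Σy)/n = 12326.44 − 11641.728 = 684.712
Syy = Σy² − (Σy)²/n = 81.7424 − 79.04288 = 2.69952
r = Sxy/√(Sxx·Syy) = 684.712/√(471344.830464) = 684.712/686.545578 = 0.997329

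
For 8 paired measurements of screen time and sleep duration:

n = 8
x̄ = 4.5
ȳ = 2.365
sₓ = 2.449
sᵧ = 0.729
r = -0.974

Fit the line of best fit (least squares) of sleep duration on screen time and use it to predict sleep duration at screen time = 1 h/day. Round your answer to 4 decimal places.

3.3798

b = r · sᵧ/sₓ = -0.974 · 0.729/2.449 = -0.289933
a = ȳ − b·x̄ = 2.365 − (-0.289933)·4.5 = 3.669699
ŷ(1) = a + b·1 = 3.669699 + (-0.289933)·1 = 3.379766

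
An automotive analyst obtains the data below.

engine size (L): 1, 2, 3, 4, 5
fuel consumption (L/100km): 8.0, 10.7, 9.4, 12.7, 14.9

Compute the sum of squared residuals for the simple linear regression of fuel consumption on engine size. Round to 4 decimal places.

n = 5, Σx = 15, Σy = 55.7, Σxy = 182.9, Σx² = 55, Σy² = 650.15
Sxx = Σx² − (Σx)²/n = 55 − 45 = 10
Sxy = Σxy − (Σx)(Σy)/n = 182.9 − 167.1 = 15.8
Syy = Σy² − (Σy)²/n = 650.15 − 620.498 = 29.652
b = Sxy/Sxx = 15.8/10 = 1.58
SSE = Syy − b·Sxy = 29.652 − 1.58·15.8 = 4.688

4.6880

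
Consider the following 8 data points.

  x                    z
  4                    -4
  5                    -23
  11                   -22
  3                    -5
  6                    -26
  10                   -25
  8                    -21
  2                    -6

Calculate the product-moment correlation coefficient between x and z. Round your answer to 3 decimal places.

-0.748

n = 8, Σx = 49, Σy = -132, Σxy = -974, Σx² = 375, Σy² = 2832
Sxx = Σx² − (Σx)²/n = 375 − 300.125 = 74.875
Sxy = Σxy − (Σx)(Σy)/n = -974 − (-808.5) = -165.5
Syy = Σy² − (Σy)²/n = 2832 − 2178 = 654
r = Sxy/√(Sxx·Syy) = -165.5/√(48968.25) = -165.5/221.287709 = -0.747895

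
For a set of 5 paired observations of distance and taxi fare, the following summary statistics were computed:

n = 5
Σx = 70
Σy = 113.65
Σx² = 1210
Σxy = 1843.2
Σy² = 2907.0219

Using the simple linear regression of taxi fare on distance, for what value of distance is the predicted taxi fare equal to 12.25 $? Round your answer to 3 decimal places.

4.439

Sxx = Σx² − (Σx)²/n = 1210 − 980 = 230
Sxy = Σxy − (Σx)(Σy)/n = 1843.2 − 1591.1 = 252.1
b = Sxy/Sxx = 252.1/230 = 1.096087
a = ȳ − b·x̄ = 22.73 − 1.096087·14 = 7.384783
Set a + b·x = 12.25: x = (12.25 − 7.384783) / 1.096087 = 4.438715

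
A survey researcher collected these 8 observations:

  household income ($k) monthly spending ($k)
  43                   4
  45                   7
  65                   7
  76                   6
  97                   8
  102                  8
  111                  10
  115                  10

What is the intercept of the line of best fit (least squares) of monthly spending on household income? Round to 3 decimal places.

n = 8, Σx = 654, Σy = 60, Σxy = 5250, Σx² = 59234
Sxx = Σx² − (Σx)²/n = 59234 − 53464.5 = 5769.5
Sxy = Σxy − (Σx)(Σy)/n = 5250 − 4905 = 345
b = Sxy/Sxx = 345/5769.5 = 0.059797
a = ȳ − b·x̄ = 7.5 − 0.059797·81.75 = 2.611578

2.612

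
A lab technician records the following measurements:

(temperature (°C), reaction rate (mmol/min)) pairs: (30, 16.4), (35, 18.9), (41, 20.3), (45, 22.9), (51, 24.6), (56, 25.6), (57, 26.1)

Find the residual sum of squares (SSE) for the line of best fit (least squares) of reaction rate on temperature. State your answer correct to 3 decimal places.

1.410

n = 7, Σx = 315, Σy = 154.8, Σxy = 7192.2, Σx² = 14817, Σy² = 3504.4
Sxx = Σx² − (Σx)²/n = 14817 − 14175 = 642
Sxy = Σxy − (Σx)(Σy)/n = 7192.2 − 6966 = 226.2
Syy = Σy² − (Σy)²/n = 3504.4 − 3423.291429 = 81.108571
b = Sxy/Sxx = 226.2/642 = 0.352336
SSE = Syy − b·Sxy = 81.108571 − 0.352336·226.2 = 1.410067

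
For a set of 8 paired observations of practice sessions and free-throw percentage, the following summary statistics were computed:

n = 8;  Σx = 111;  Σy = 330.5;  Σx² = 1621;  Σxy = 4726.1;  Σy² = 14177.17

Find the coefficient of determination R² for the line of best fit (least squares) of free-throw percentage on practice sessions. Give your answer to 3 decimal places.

Sxx = Σx² − (Σx)²/n = 1621 − 1540.125 = 80.875
Sxy = Σxy − (Σx)(Σy)/n = 4726.1 − 4585.6875 = 140.4125
Syy = Σy² − (Σy)²/n = 14177.17 − 13653.78125 = 523.38875
R² = Sxy²/(Sxx·Syy) = (140.4125)²/(80.875·523.38875) = 0.465771

0.466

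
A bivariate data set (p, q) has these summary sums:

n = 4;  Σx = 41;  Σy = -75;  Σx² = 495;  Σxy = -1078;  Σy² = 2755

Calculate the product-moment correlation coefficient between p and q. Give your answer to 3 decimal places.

-0.974

Sxx = Σx² − (Σx)²/n = 495 − 420.25 = 74.75
Sxy = Σxy − (Σx)(Σy)/n = -1078 − (-768.75) = -309.25
Syy = Σy² − (Σy)²/n = 2755 − 1406.25 = 1348.75
r = Sxy/√(Sxx·Syy) = -309.25/√(100819.0625) = -309.25/317.520177 = -0.973954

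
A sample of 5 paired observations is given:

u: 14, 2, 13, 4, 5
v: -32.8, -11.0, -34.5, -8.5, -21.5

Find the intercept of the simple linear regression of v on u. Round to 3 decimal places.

n = 5, Σx = 38, Σy = -108.3, Σxy = -1071.2, Σx² = 410
Sxx = Σx² − (Σx)²/n = 410 − 288.8 = 121.2
Sxy = Σxy − (Σx)(Σy)/n = -1071.2 − (-823.08) = -248.12
b = Sxy/Sxx = -248.12/121.2 = -2.047195
a = ȳ − b·x̄ = -21.66 − (-2.047195)·7.6 = -6.101320

-6.101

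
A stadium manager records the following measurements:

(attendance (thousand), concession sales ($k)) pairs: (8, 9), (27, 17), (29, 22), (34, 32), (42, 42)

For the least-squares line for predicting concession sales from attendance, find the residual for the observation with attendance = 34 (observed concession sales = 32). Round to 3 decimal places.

1.874

n = 5, Σx = 140, Σy = 122, Σxy = 4021, Σx² = 4554
Sxx = Σx² − (Σx)²/n = 4554 − 3920 = 634
Sxy = Σxy − (Σx)(Σy)/n = 4021 − 3416 = 605
b = Sxy/Sxx = 605/634 = 0.954259
a = ȳ − b·x̄ = 24.4 − 0.954259·28 = -2.319243
ŷ(34) = -2.319243 + 0.954259·34 = 30.125552
residual = y − ŷ = 32 − 30.125552 = 1.874448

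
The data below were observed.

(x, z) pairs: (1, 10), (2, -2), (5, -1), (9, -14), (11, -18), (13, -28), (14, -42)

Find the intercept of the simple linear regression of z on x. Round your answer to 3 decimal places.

n = 7, Σx = 55, Σy = -95, Σxy = -1275, Σx² = 597
Sxx = Σx² − (Σx)²/n = 597 − 432.142857 = 164.857143
Sxy = Σxy − (Σx)(Σy)/n = -1275 − (-746.428571) = -528.571429
b = Sxy/Sxx = -528.571429/164.857143 = -3.206239
a = ȳ − b·x̄ = -13.571429 − (-3.206239)·7.857143 = 11.620451

11.620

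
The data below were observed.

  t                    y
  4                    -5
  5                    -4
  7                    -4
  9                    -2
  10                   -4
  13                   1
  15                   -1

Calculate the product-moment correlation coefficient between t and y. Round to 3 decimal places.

n = 7, Σx = 63, Σy = -19, Σxy = -128, Σx² = 665, Σy² = 79
Sxx = Σx² − (Σx)²/n = 665 − 567 = 98
Sxy = Σxy − (Σx)(Σy)/n = -128 − (-171) = 43
Syy = Σy² − (Σy)²/n = 79 − 51.571429 = 27.428571
r = Sxy/√(Sxx·Syy) = 43/√(2688) = 43/51.845926 = 0.829381

0.829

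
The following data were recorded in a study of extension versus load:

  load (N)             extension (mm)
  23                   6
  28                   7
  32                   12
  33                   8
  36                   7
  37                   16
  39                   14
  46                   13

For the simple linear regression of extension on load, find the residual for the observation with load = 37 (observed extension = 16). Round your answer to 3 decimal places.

n = 8, Σx = 274, Σy = 83, Σxy = 2970, Σx² = 9728
Sxx = Σx² − (Σx)²/n = 9728 − 9384.5 = 343.5
Sxy = Σxy − (Σx)(Σy)/n = 2970 − 2842.75 = 127.25
b = Sxy/Sxx = 127.25/343.5 = 0.370451
a = ȳ − b·x̄ = 10.375 − 0.370451·34.25 = -2.312955
ŷ(37) = -2.312955 + 0.370451·37 = 11.393741
residual = y − ŷ = 16 − 11.393741 = 4.606259

4.606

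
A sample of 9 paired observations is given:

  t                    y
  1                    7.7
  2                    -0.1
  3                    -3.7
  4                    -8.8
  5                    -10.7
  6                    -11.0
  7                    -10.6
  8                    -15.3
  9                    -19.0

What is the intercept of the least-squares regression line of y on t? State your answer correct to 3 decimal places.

6.089

n = 9, Σx = 45, Σy = -71.5, Σxy = -525.9, Σx² = 285
Sxx = Σx² − (Σx)²/n = 285 − 225 = 60
Sxy = Σxy − (Σx)(Σy)/n = -525.9 − (-357.5) = -168.4
b = Sxy/Sxx = -168.4/60 = -2.806667
a = ȳ − b·x̄ = -7.944444 − (-2.806667)·5 = 6.088889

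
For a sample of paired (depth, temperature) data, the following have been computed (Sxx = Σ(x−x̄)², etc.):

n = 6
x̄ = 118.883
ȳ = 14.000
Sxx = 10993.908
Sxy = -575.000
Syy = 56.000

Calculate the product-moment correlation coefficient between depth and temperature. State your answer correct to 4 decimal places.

r = Sxy/√(Sxx·Syy) = -575/√(615658.848) = -575/784.639311 = -0.732821

-0.7328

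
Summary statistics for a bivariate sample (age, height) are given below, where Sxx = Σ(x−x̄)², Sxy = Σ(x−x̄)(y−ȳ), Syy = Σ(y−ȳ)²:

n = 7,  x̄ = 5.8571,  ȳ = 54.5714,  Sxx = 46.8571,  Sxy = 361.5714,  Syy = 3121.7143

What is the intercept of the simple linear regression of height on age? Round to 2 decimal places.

9.38

b = Sxy/Sxx = 361.5714/46.8571 = 7.716470
a = ȳ − b·x̄ = 54.5714 − 7.716470·5.8571 = 9.375264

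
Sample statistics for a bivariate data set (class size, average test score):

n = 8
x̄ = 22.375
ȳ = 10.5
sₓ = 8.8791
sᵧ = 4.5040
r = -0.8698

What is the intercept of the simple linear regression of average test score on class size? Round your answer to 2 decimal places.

20.37

b = r · sᵧ/sₓ = -0.8698 · 4.504/8.8791 = -0.441214
a = ȳ − b·x̄ = 10.5 − (-0.441214)·22.375 = 20.372153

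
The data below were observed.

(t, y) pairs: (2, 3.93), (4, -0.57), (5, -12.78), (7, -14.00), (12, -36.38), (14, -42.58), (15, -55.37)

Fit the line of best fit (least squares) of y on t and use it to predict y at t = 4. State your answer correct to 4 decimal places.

n = 7, Σx = 59, Σy = -157.75, Σxy = -2019.55, Σx² = 659
Sxx = Σx² − (Σx)²/n = 659 − 497.285714 = 161.714286
Sxy = Σxy − (Σx)(Σy)/n = -2019.55 − (-1329.607143) = -689.942857
b = Sxy/Sxx = -689.942857/161.714286 = -4.266431
a = ȳ − b·x̄ = -22.535714 − (-4.266431)·8.428571 = 13.424205
ŷ(4) = a + b·4 = 13.424205 + (-4.266431)·4 = -3.641519

-3.6415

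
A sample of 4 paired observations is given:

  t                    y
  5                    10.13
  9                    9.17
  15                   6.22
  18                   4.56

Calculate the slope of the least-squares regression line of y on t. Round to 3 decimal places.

n = 4, Σx = 47, Σy = 30.08, Σxy = 308.56, Σx² = 655
Sxx = Σx² − (Σx)²/n = 655 − 552.25 = 102.75
Sxy = Σxy − (Σx)(Σy)/n = 308.56 − 353.44 = -44.88
b = Sxy/Sxx = -44.88/102.75 = -0.436788

-0.437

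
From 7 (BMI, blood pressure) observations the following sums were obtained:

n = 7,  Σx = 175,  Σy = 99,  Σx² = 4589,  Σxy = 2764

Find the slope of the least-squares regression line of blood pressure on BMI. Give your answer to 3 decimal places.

1.350

Sxx = Σx² − (Σx)²/n = 4589 − 4375 = 214
Sxy = Σxy − (Σx)(Σy)/n = 2764 − 2475 = 289
b = Sxy/Sxx = 289/214 = 1.350467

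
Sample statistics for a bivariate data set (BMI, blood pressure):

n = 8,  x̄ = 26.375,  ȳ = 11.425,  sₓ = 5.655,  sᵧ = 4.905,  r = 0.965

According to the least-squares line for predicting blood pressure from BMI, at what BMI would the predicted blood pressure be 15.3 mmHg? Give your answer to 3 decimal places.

31.005

b = r · sᵧ/sₓ = 0.965 · 4.905/5.655 = 0.837016
a = ȳ − b·x̄ = 11.425 − 0.837016·26.375 = -10.651295
Set a + b·x = 15.3: x = (15.3 − (-10.651295)) / 0.837016 = 31.004542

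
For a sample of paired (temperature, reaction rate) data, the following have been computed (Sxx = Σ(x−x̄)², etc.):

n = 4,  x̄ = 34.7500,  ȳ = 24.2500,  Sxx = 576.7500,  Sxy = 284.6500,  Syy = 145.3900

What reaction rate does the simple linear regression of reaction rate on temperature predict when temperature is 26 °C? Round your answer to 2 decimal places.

b = Sxy/Sxx = 284.65/576.75 = 0.493541
a = ȳ − b·x̄ = 24.25 − 0.493541·34.75 = 7.099436
ŷ(26) = a + b·26 = 7.099436 + 0.493541·26 = 19.931513

19.93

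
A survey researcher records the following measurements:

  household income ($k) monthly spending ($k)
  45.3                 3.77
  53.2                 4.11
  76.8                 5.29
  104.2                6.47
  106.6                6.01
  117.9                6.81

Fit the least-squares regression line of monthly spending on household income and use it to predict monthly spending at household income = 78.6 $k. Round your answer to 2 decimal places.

n = 6, Σx = 504, Σy = 32.46, Σxy = 2913.444, Σx² = 46902.18
Sxx = Σx² − (Σx)²/n = 46902.18 − 42336 = 4566.18
Sxy = Σxy − (Σx)(Σy)/n = 2913.444 − 2726.64 = 186.804
b = Sxy/Sxx = 186.804/4566.18 = 0.040910
a = ȳ − b·x̄ = 5.41 − 0.040910·84 = 1.973531
ŷ(78.6) = a + b·78.6 = 1.973531 + 0.040910·78.6 = 5.189084

5.19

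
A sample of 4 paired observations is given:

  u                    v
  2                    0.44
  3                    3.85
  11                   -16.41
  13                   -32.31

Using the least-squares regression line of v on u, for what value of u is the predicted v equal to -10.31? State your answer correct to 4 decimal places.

6.9719

n = 4, Σx = 29, Σy = -44.43, Σxy = -588.11, Σx² = 303
Sxx = Σx² − (Σx)²/n = 303 − 210.25 = 92.75
Sxy = Σxy − (Σx)(Σy)/n = -588.11 − (-322.1175) = -265.9925
b = Sxy/Sxx = -265.9925/92.75 = -2.867844
a = ȳ − b·x̄ = -11.1075 − (-2.867844)·7.25 = 9.684367
Set a + b·x = -10.31: x = (-10.31 − 9.684367) / (-2.867844) = 6.971917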